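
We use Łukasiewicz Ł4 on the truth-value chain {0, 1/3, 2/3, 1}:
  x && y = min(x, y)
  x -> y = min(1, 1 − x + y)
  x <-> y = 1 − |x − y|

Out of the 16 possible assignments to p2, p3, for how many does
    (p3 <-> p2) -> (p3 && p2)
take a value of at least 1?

p2 = 0, p3 = 0 ↦ 0  <
p2 = 0, p3 = 1/3 ↦ 1/3  <
p2 = 0, p3 = 2/3 ↦ 2/3  <
p2 = 0, p3 = 1 ↦ 1  ≥
p2 = 1/3, p3 = 0 ↦ 1/3  <
p2 = 1/3, p3 = 1/3 ↦ 1/3  <
p2 = 1/3, p3 = 2/3 ↦ 2/3  <
p2 = 1/3, p3 = 1 ↦ 1  ≥
p2 = 2/3, p3 = 0 ↦ 2/3  <
p2 = 2/3, p3 = 1/3 ↦ 2/3  <
p2 = 2/3, p3 = 2/3 ↦ 2/3  <
p2 = 2/3, p3 = 1 ↦ 1  ≥
p2 = 1, p3 = 0 ↦ 1  ≥
p2 = 1, p3 = 1/3 ↦ 1  ≥
p2 = 1, p3 = 2/3 ↦ 1  ≥
p2 = 1, p3 = 1 ↦ 1  ≥
So 7 of the 16 assignments meet the threshold.

7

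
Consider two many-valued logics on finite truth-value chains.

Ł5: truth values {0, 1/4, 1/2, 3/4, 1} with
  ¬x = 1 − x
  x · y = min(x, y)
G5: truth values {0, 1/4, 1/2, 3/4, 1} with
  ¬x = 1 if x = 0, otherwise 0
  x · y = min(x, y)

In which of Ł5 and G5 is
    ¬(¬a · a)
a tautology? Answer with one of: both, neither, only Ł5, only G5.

only G5

In Ł5: at a = 1/4 the value is 3/4 — not a tautology.
In G5: every assignment gives 1 — tautology.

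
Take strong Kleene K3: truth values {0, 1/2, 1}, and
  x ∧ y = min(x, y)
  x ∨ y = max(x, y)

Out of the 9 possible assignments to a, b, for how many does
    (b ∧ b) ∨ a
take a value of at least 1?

a = 0, b = 0 ↦ 0  <
a = 0, b = 1/2 ↦ 1/2  <
a = 0, b = 1 ↦ 1  ≥
a = 1/2, b = 0 ↦ 1/2  <
a = 1/2, b = 1/2 ↦ 1/2  <
a = 1/2, b = 1 ↦ 1  ≥
a = 1, b = 0 ↦ 1  ≥
a = 1, b = 1/2 ↦ 1  ≥
a = 1, b = 1 ↦ 1  ≥
So 5 of the 9 assignments meet the threshold.

5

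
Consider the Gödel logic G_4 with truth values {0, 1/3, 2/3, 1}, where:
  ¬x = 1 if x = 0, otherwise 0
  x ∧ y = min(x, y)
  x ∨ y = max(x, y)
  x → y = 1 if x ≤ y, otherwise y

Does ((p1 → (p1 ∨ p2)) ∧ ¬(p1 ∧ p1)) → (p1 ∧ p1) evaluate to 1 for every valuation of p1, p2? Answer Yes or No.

Counterexample: take p1 = 0, p2 = 0.
p1 ∨ p2 = 0 ∨ 0 = 0
p1 → (p1 ∨ p2) = 0 → 0 = 1
p1 ∧ p1 = 0 ∧ 0 = 0
¬(p1 ∧ p1) = ¬0 = 1
(p1 → (p1 ∨ p2)) ∧ ¬(p1 ∧ p1) = 1 ∧ 1 = 1
p1 ∧ p1 = 0 ∧ 0 = 0
((p1 → (p1 ∨ p2)) ∧ ¬(p1 ∧ p1)) → (p1 ∧ p1) = 1 → 0 = 0
This gives 0 ≠ 1.

No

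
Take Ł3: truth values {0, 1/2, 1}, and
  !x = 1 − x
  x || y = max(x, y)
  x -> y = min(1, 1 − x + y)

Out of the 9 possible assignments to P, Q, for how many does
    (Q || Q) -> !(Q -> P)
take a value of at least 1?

P = 0, Q = 0 ↦ 1  ≥
P = 0, Q = 1/2 ↦ 1  ≥
P = 0, Q = 1 ↦ 1  ≥
P = 1/2, Q = 0 ↦ 1  ≥
P = 1/2, Q = 1/2 ↦ 1/2  <
P = 1/2, Q = 1 ↦ 1/2  <
P = 1, Q = 0 ↦ 1  ≥
P = 1, Q = 1/2 ↦ 1/2  <
P = 1, Q = 1 ↦ 0  <
So 5 of the 9 assignments meet the threshold.

5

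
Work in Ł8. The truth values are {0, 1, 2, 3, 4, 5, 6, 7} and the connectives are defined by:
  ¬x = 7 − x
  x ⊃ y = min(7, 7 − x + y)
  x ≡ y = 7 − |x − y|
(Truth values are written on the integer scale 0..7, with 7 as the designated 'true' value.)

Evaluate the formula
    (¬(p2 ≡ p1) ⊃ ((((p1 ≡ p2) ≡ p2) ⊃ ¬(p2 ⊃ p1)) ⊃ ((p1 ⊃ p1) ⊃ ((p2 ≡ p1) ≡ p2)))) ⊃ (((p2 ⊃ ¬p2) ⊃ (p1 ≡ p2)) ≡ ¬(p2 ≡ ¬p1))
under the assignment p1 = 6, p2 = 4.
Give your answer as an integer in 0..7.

4

p2 ≡ p1 = 4 ≡ 6 = 5
¬(p2 ≡ p1) = ¬5 = 2
p1 ≡ p2 = 6 ≡ 4 = 5
(p1 ≡ p2) ≡ p2 = 5 ≡ 4 = 6
p2 ⊃ p1 = 4 ⊃ 6 = 7
¬(p2 ⊃ p1) = ¬7 = 0
((p1 ≡ p2) ≡ p2) ⊃ ¬(p2 ⊃ p1) = 6 ⊃ 0 = 1
p1 ⊃ p1 = 6 ⊃ 6 = 7
p2 ≡ p1 = 4 ≡ 6 = 5
(p2 ≡ p1) ≡ p2 = 5 ≡ 4 = 6
(p1 ⊃ p1) ⊃ ((p2 ≡ p1) ≡ p2) = 7 ⊃ 6 = 6
(((p1 ≡ p2) ≡ p2) ⊃ ¬(p2 ⊃ p1)) ⊃ ((p1 ⊃ p1) ⊃ ((p2 ≡ p1) ≡ p2)) = 1 ⊃ 6 = 7
¬(p2 ≡ p1) ⊃ ((((p1 ≡ p2) ≡ p2) ⊃ ¬(p2 ⊃ p1)) ⊃ ((p1 ⊃ p1) ⊃ ((p2 ≡ p1) ≡ p2))) = 2 ⊃ 7 = 7
¬p2 = ¬4 = 3
p2 ⊃ ¬p2 = 4 ⊃ 3 = 6
p1 ≡ p2 = 6 ≡ 4 = 5
(p2 ⊃ ¬p2) ⊃ (p1 ≡ p2) = 6 ⊃ 5 = 6
¬p1 = ¬6 = 1
p2 ≡ ¬p1 = 4 ≡ 1 = 4
¬(p2 ≡ ¬p1) = ¬4 = 3
((p2 ⊃ ¬p2) ⊃ (p1 ≡ p2)) ≡ ¬(p2 ≡ ¬p1) = 6 ≡ 3 = 4
(¬(p2 ≡ p1) ⊃ ((((p1 ≡ p2) ≡ p2) ⊃ ¬(p2 ⊃ p1)) ⊃ ((p1 ⊃ p1) ⊃ ((p2 ≡ p1) ≡ p2)))) ⊃ (((p2 ⊃ ¬p2) ⊃ (p1 ≡ p2)) ≡ ¬(p2 ≡ ¬p1)) = 7 ⊃ 4 = 4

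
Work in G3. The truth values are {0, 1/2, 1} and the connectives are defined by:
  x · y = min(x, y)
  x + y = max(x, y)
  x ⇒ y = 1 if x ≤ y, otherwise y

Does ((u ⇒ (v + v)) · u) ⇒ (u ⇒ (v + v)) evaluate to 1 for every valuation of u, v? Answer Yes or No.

u = 0, v = 0 ↦ 1
u = 0, v = 1/2 ↦ 1
u = 0, v = 1 ↦ 1
u = 1/2, v = 0 ↦ 1
u = 1/2, v = 1/2 ↦ 1
u = 1/2, v = 1 ↦ 1
u = 1, v = 0 ↦ 1
u = 1, v = 1/2 ↦ 1
u = 1, v = 1 ↦ 1
Every assignment gives a value ≥ 1.

Yes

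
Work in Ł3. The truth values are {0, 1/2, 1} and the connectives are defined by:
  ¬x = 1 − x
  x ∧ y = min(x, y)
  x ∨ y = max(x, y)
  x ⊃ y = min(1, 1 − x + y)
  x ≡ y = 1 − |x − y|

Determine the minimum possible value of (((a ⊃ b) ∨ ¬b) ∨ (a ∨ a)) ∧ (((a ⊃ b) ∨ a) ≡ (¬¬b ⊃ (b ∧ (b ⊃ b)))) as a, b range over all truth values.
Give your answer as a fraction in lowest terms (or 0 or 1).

Take a = 1/2, b = 0:
a ⊃ b = 1/2 ⊃ 0 = 1/2
¬b = ¬0 = 1
(a ⊃ b) ∨ ¬b = 1/2 ∨ 1 = 1
a ∨ a = 1/2 ∨ 1/2 = 1/2
((a ⊃ b) ∨ ¬b) ∨ (a ∨ a) = 1 ∨ 1/2 = 1
a ⊃ b = 1/2 ⊃ 0 = 1/2
(a ⊃ b) ∨ a = 1/2 ∨ 1/2 = 1/2
¬b = ¬0 = 1
¬¬b = ¬1 = 0
b ⊃ b = 0 ⊃ 0 = 1
b ∧ (b ⊃ b) = 0 ∧ 1 = 0
¬¬b ⊃ (b ∧ (b ⊃ b)) = 0 ⊃ 0 = 1
((a ⊃ b) ∨ a) ≡ (¬¬b ⊃ (b ∧ (b ⊃ b))) = 1/2 ≡ 1 = 1/2
(((a ⊃ b) ∨ ¬b) ∨ (a ∨ a)) ∧ (((a ⊃ b) ∨ a) ≡ (¬¬b ⊃ (b ∧ (b ⊃ b)))) = 1 ∧ 1/2 = 1/2
No assignment yields a value below 1/2, so this is the minimum.

1/2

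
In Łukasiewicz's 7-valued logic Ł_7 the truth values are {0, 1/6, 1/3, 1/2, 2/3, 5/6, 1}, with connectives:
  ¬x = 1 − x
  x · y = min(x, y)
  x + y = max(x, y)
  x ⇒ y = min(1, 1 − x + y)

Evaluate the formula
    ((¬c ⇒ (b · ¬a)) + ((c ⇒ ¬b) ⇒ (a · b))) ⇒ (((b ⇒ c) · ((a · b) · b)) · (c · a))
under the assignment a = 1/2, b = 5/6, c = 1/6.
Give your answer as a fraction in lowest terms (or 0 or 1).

¬c = ¬1/6 = 5/6
¬a = ¬1/2 = 1/2
b · ¬a = 5/6 · 1/2 = 1/2
¬c ⇒ (b · ¬a) = 5/6 ⇒ 1/2 = 2/3
¬b = ¬5/6 = 1/6
c ⇒ ¬b = 1/6 ⇒ 1/6 = 1
a · b = 1/2 · 5/6 = 1/2
(c ⇒ ¬b) ⇒ (a · b) = 1 ⇒ 1/2 = 1/2
(¬c ⇒ (b · ¬a)) + ((c ⇒ ¬b) ⇒ (a · b)) = 2/3 + 1/2 = 2/3
b ⇒ c = 5/6 ⇒ 1/6 = 1/3
a · b = 1/2 · 5/6 = 1/2
(a · b) · b = 1/2 · 5/6 = 1/2
(b ⇒ c) · ((a · b) · b) = 1/3 · 1/2 = 1/3
c · a = 1/6 · 1/2 = 1/6
((b ⇒ c) · ((a · b) · b)) · (c · a) = 1/3 · 1/6 = 1/6
((¬c ⇒ (b · ¬a)) + ((c ⇒ ¬b) ⇒ (a · b))) ⇒ (((b ⇒ c) · ((a · b) · b)) · (c · a)) = 2/3 ⇒ 1/6 = 1/2

1/2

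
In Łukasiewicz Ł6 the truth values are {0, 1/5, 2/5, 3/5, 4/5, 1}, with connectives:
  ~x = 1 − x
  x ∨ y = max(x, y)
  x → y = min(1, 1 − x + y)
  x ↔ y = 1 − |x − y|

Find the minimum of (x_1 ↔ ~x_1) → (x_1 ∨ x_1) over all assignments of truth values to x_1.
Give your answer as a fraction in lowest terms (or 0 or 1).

3/5

Take x_1 = 2/5:
~x_1 = ~2/5 = 3/5
x_1 ↔ ~x_1 = 2/5 ↔ 3/5 = 4/5
x_1 ∨ x_1 = 2/5 ∨ 2/5 = 2/5
(x_1 ↔ ~x_1) → (x_1 ∨ x_1) = 4/5 → 2/5 = 3/5
No assignment yields a value below 3/5, so this is the minimum.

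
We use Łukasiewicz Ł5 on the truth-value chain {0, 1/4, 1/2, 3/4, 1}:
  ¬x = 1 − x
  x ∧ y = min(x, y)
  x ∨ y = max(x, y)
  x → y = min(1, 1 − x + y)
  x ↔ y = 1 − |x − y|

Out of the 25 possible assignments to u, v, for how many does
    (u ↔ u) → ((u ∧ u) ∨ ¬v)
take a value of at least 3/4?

16

value 1: 9 assignments (counts)
value 3/4: 7 assignments (counts)
value 1/2: 5 assignments
value 1/4: 3 assignments
value 0: 1 assignment
So 16 of the 25 assignments meet the threshold.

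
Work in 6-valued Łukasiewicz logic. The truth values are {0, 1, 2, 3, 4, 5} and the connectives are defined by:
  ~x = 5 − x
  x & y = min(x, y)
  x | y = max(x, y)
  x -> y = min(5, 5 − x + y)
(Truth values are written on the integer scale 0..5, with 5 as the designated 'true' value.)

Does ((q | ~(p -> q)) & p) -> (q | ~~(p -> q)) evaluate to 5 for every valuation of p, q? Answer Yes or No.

No

Counterexample: take p = 3, q = 0.
p -> q = 3 -> 0 = 2
~(p -> q) = ~2 = 3
q | ~(p -> q) = 0 | 3 = 3
(q | ~(p -> q)) & p = 3 & 3 = 3
p -> q = 3 -> 0 = 2
~(p -> q) = ~2 = 3
~~(p -> q) = ~3 = 2
q | ~~(p -> q) = 0 | 2 = 2
((q | ~(p -> q)) & p) -> (q | ~~(p -> q)) = 3 -> 2 = 4
This gives 4 ≠ 5.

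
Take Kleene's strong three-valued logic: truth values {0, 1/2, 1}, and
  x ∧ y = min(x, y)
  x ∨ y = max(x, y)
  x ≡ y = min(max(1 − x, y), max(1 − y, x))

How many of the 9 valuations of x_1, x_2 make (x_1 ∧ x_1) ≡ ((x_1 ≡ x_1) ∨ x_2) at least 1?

3

x_1 = 0, x_2 = 0 ↦ 0  <
x_1 = 0, x_2 = 1/2 ↦ 0  <
x_1 = 0, x_2 = 1 ↦ 0  <
x_1 = 1/2, x_2 = 0 ↦ 1/2  <
x_1 = 1/2, x_2 = 1/2 ↦ 1/2  <
x_1 = 1/2, x_2 = 1 ↦ 1/2  <
x_1 = 1, x_2 = 0 ↦ 1  ≥
x_1 = 1, x_2 = 1/2 ↦ 1  ≥
x_1 = 1, x_2 = 1 ↦ 1  ≥
So 3 of the 9 assignments meet the threshold.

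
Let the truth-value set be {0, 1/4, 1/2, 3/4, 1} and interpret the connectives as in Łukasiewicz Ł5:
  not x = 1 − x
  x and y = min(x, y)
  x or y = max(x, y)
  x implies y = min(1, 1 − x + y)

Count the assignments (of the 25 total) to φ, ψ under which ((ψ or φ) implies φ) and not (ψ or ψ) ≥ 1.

value 1: 5 assignments (counts)
value 3/4: 5 assignments
value 1/2: 5 assignments
value 1/4: 5 assignments
value 0: 5 assignments
So 5 of the 25 assignments meet the threshold.

5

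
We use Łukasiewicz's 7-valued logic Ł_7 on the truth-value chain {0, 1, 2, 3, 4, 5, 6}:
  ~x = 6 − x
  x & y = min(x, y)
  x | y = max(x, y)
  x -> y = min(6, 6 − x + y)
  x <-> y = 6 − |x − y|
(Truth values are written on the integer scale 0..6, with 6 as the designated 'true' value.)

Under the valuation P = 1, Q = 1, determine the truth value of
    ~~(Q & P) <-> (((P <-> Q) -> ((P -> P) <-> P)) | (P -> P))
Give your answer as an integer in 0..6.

Q & P = 1 & 1 = 1
~(Q & P) = ~1 = 5
~~(Q & P) = ~5 = 1
P <-> Q = 1 <-> 1 = 6
P -> P = 1 -> 1 = 6
(P -> P) <-> P = 6 <-> 1 = 1
(P <-> Q) -> ((P -> P) <-> P) = 6 -> 1 = 1
P -> P = 1 -> 1 = 6
((P <-> Q) -> ((P -> P) <-> P)) | (P -> P) = 1 | 6 = 6
~~(Q & P) <-> (((P <-> Q) -> ((P -> P) <-> P)) | (P -> P)) = 1 <-> 6 = 1

1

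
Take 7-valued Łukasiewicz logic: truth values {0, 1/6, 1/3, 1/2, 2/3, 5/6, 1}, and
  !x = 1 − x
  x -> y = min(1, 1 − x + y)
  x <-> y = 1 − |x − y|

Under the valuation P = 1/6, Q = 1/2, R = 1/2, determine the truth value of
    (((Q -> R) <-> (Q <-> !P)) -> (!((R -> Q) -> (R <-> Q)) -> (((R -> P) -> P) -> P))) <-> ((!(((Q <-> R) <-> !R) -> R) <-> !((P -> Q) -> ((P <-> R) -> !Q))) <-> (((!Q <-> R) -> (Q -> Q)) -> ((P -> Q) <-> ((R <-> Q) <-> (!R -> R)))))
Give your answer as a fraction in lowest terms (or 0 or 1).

Q -> R = 1/2 -> 1/2 = 1
!P = !1/6 = 5/6
Q <-> !P = 1/2 <-> 5/6 = 2/3
(Q -> R) <-> (Q <-> !P) = 1 <-> 2/3 = 2/3
R -> Q = 1/2 -> 1/2 = 1
R <-> Q = 1/2 <-> 1/2 = 1
(R -> Q) -> (R <-> Q) = 1 -> 1 = 1
!((R -> Q) -> (R <-> Q)) = !1 = 0
R -> P = 1/2 -> 1/6 = 2/3
(R -> P) -> P = 2/3 -> 1/6 = 1/2
((R -> P) -> P) -> P = 1/2 -> 1/6 = 2/3
!((R -> Q) -> (R <-> Q)) -> (((R -> P) -> P) -> P) = 0 -> 2/3 = 1
((Q -> R) <-> (Q <-> !P)) -> (!((R -> Q) -> (R <-> Q)) -> (((R -> P) -> P) -> P)) = 2/3 -> 1 = 1
Q <-> R = 1/2 <-> 1/2 = 1
!R = !1/2 = 1/2
(Q <-> R) <-> !R = 1 <-> 1/2 = 1/2
((Q <-> R) <-> !R) -> R = 1/2 -> 1/2 = 1
!(((Q <-> R) <-> !R) -> R) = !1 = 0
P -> Q = 1/6 -> 1/2 = 1
P <-> R = 1/6 <-> 1/2 = 2/3
!Q = !1/2 = 1/2
(P <-> R) -> !Q = 2/3 -> 1/2 = 5/6
(P -> Q) -> ((P <-> R) -> !Q) = 1 -> 5/6 = 5/6
!((P -> Q) -> ((P <-> R) -> !Q)) = !5/6 = 1/6
!(((Q <-> R) <-> !R) -> R) <-> !((P -> Q) -> ((P <-> R) -> !Q)) = 0 <-> 1/6 = 5/6
!Q = !1/2 = 1/2
!Q <-> R = 1/2 <-> 1/2 = 1
Q -> Q = 1/2 -> 1/2 = 1
(!Q <-> R) -> (Q -> Q) = 1 -> 1 = 1
P -> Q = 1/6 -> 1/2 = 1
R <-> Q = 1/2 <-> 1/2 = 1
!R = !1/2 = 1/2
!R -> R = 1/2 -> 1/2 = 1
(R <-> Q) <-> (!R -> R) = 1 <-> 1 = 1
(P -> Q) <-> ((R <-> Q) <-> (!R -> R)) = 1 <-> 1 = 1
((!Q <-> R) -> (Q -> Q)) -> ((P -> Q) <-> ((R <-> Q) <-> (!R -> R))) = 1 -> 1 = 1
(!(((Q <-> R) <-> !R) -> R) <-> !((P -> Q) -> ((P <-> R) -> !Q))) <-> (((!Q <-> R) -> (Q -> Q)) -> ((P -> Q) <-> ((R <-> Q) <-> (!R -> R)))) = 5/6 <-> 1 = 5/6
(((Q -> R) <-> (Q <-> !P)) -> (!((R -> Q) -> (R <-> Q)) -> (((R -> P) -> P) -> P))) <-> ((!(((Q <-> R) <-> !R) -> R) <-> !((P -> Q) -> ((P <-> R) -> !Q))) <-> (((!Q <-> R) -> (Q -> Q)) -> ((P -> Q) <-> ((R <-> Q) <-> (!R -> R))))) = 1 <-> 5/6 = 5/6

5/6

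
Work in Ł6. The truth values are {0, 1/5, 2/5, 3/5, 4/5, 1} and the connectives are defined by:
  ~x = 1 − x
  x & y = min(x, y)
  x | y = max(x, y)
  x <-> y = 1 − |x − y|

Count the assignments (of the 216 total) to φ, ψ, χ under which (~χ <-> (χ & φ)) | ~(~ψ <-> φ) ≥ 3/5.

value 1: 29 assignments (counts)
value 4/5: 78 assignments (counts)
value 3/5: 39 assignments (counts)
value 2/5: 47 assignments
value 1/5: 16 assignments
value 0: 7 assignments
So 146 of the 216 assignments meet the threshold.

146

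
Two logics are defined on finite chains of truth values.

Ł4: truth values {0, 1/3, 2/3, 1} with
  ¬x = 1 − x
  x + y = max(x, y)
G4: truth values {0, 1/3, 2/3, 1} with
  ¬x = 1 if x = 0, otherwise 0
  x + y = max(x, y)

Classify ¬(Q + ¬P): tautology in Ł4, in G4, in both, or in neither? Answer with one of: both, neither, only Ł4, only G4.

In Ł4: at P = 0, Q = 0 the value is 0 — not a tautology.
In G4: at P = 0, Q = 0 the value is 0 — not a tautology.

neither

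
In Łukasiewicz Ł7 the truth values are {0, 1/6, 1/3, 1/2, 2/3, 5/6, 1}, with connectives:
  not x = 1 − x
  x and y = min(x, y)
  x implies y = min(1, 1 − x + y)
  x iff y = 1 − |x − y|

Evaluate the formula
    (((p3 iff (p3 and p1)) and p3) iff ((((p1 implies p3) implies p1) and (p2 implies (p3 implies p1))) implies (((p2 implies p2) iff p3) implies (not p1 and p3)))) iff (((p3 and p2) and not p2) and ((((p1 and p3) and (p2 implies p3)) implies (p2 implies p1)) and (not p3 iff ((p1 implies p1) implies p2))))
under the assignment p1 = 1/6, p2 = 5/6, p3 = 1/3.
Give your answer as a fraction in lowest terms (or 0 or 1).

5/6

p3 and p1 = 1/3 and 1/6 = 1/6
p3 iff (p3 and p1) = 1/3 iff 1/6 = 5/6
(p3 iff (p3 and p1)) and p3 = 5/6 and 1/3 = 1/3
p1 implies p3 = 1/6 implies 1/3 = 1
(p1 implies p3) implies p1 = 1 implies 1/6 = 1/6
p3 implies p1 = 1/3 implies 1/6 = 5/6
p2 implies (p3 implies p1) = 5/6 implies 5/6 = 1
((p1 implies p3) implies p1) and (p2 implies (p3 implies p1)) = 1/6 and 1 = 1/6
p2 implies p2 = 5/6 implies 5/6 = 1
(p2 implies p2) iff p3 = 1 iff 1/3 = 1/3
not p1 = not 1/6 = 5/6
not p1 and p3 = 5/6 and 1/3 = 1/3
((p2 implies p2) iff p3) implies (not p1 and p3) = 1/3 implies 1/3 = 1
(((p1 implies p3) implies p1) and (p2 implies (p3 implies p1))) implies (((p2 implies p2) iff p3) implies (not p1 and p3)) = 1/6 implies 1 = 1
((p3 iff (p3 and p1)) and p3) iff ((((p1 implies p3) implies p1) and (p2 implies (p3 implies p1))) implies (((p2 implies p2) iff p3) implies (not p1 and p3))) = 1/3 iff 1 = 1/3
p3 and p2 = 1/3 and 5/6 = 1/3
not p2 = not 5/6 = 1/6
(p3 and p2) and not p2 = 1/3 and 1/6 = 1/6
p1 and p3 = 1/6 and 1/3 = 1/6
p2 implies p3 = 5/6 implies 1/3 = 1/2
(p1 and p3) and (p2 implies p3) = 1/6 and 1/2 = 1/6
p2 implies p1 = 5/6 implies 1/6 = 1/3
((p1 and p3) and (p2 implies p3)) implies (p2 implies p1) = 1/6 implies 1/3 = 1
not p3 = not 1/3 = 2/3
p1 implies p1 = 1/6 implies 1/6 = 1
(p1 implies p1) implies p2 = 1 implies 5/6 = 5/6
not p3 iff ((p1 implies p1) implies p2) = 2/3 iff 5/6 = 5/6
(((p1 and p3) and (p2 implies p3)) implies (p2 implies p1)) and (not p3 iff ((p1 implies p1) implies p2)) = 1 and 5/6 = 5/6
((p3 and p2) and not p2) and ((((p1 and p3) and (p2 implies p3)) implies (p2 implies p1)) and (not p3 iff ((p1 implies p1) implies p2))) = 1/6 and 5/6 = 1/6
(((p3 iff (p3 and p1)) and p3) iff ((((p1 implies p3) implies p1) and (p2 implies (p3 implies p1))) implies (((p2 implies p2) iff p3) implies (not p1 and p3)))) iff (((p3 and p2) and not p2) and ((((p1 and p3) and (p2 implies p3)) implies (p2 implies p1)) and (not p3 iff ((p1 implies p1) implies p2)))) = 1/3 iff 1/6 = 5/6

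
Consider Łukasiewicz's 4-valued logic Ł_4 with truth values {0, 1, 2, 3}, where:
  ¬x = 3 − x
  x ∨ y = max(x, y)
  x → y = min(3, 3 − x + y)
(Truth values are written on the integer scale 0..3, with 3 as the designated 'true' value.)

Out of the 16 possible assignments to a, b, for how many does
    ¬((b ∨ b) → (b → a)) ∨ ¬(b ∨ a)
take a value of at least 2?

6

a = 0, b = 0 ↦ 3  ≥
a = 0, b = 1 ↦ 2  ≥
a = 0, b = 2 ↦ 1  <
a = 0, b = 3 ↦ 3  ≥
a = 1, b = 0 ↦ 2  ≥
a = 1, b = 1 ↦ 2  ≥
a = 1, b = 2 ↦ 1  <
a = 1, b = 3 ↦ 2  ≥
a = 2, b = 0 ↦ 1  <
a = 2, b = 1 ↦ 1  <
a = 2, b = 2 ↦ 1  <
a = 2, b = 3 ↦ 1  <
a = 3, b = 0 ↦ 0  <
a = 3, b = 1 ↦ 0  <
a = 3, b = 2 ↦ 0  <
a = 3, b = 3 ↦ 0  <
So 6 of the 16 assignments meet the threshold.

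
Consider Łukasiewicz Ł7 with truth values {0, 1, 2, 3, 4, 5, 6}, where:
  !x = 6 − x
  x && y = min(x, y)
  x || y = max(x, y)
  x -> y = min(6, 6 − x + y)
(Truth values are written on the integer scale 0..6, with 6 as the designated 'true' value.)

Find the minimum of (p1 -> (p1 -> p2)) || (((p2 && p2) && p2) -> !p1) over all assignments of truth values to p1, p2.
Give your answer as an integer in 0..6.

Take p1 = 6, p2 = 3:
p1 -> p2 = 6 -> 3 = 3
p1 -> (p1 -> p2) = 6 -> 3 = 3
p2 && p2 = 3 && 3 = 3
(p2 && p2) && p2 = 3 && 3 = 3
!p1 = !6 = 0
((p2 && p2) && p2) -> !p1 = 3 -> 0 = 3
(p1 -> (p1 -> p2)) || (((p2 && p2) && p2) -> !p1) = 3 || 3 = 3
No assignment yields a value below 3, so this is the minimum.

3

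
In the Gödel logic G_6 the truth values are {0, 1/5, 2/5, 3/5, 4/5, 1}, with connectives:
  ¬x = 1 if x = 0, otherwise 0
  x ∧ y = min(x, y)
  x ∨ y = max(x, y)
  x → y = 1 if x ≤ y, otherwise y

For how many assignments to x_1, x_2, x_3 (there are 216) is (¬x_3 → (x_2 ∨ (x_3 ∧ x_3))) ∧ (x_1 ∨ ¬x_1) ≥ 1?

value 1: 62 assignments (counts)
value 4/5: 34 assignments
value 3/5: 36 assignments
value 2/5: 38 assignments
value 1/5: 40 assignments
value 0: 6 assignments
So 62 of the 216 assignments meet the threshold.

62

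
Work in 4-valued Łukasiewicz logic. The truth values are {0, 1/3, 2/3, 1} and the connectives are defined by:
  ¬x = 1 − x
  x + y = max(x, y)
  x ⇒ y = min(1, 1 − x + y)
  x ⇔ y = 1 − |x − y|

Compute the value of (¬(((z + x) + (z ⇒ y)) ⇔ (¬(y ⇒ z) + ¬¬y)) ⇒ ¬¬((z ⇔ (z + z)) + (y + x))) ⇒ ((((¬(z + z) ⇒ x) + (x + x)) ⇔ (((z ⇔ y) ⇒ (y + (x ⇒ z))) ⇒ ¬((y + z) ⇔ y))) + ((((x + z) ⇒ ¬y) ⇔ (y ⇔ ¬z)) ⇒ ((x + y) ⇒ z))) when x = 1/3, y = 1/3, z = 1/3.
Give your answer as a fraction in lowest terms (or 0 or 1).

1

z + x = 1/3 + 1/3 = 1/3
z ⇒ y = 1/3 ⇒ 1/3 = 1
(z + x) + (z ⇒ y) = 1/3 + 1 = 1
y ⇒ z = 1/3 ⇒ 1/3 = 1
¬(y ⇒ z) = ¬1 = 0
¬y = ¬1/3 = 2/3
¬¬y = ¬2/3 = 1/3
¬(y ⇒ z) + ¬¬y = 0 + 1/3 = 1/3
((z + x) + (z ⇒ y)) ⇔ (¬(y ⇒ z) + ¬¬y) = 1 ⇔ 1/3 = 1/3
¬(((z + x) + (z ⇒ y)) ⇔ (¬(y ⇒ z) + ¬¬y)) = ¬1/3 = 2/3
z + z = 1/3 + 1/3 = 1/3
z ⇔ (z + z) = 1/3 ⇔ 1/3 = 1
y + x = 1/3 + 1/3 = 1/3
(z ⇔ (z + z)) + (y + x) = 1 + 1/3 = 1
¬((z ⇔ (z + z)) + (y + x)) = ¬1 = 0
¬¬((z ⇔ (z + z)) + (y + x)) = ¬0 = 1
¬(((z + x) + (z ⇒ y)) ⇔ (¬(y ⇒ z) + ¬¬y)) ⇒ ¬¬((z ⇔ (z + z)) + (y + x)) = 2/3 ⇒ 1 = 1
z + z = 1/3 + 1/3 = 1/3
¬(z + z) = ¬1/3 = 2/3
¬(z + z) ⇒ x = 2/3 ⇒ 1/3 = 2/3
x + x = 1/3 + 1/3 = 1/3
(¬(z + z) ⇒ x) + (x + x) = 2/3 + 1/3 = 2/3
z ⇔ y = 1/3 ⇔ 1/3 = 1
x ⇒ z = 1/3 ⇒ 1/3 = 1
y + (x ⇒ z) = 1/3 + 1 = 1
(z ⇔ y) ⇒ (y + (x ⇒ z)) = 1 ⇒ 1 = 1
y + z = 1/3 + 1/3 = 1/3
(y + z) ⇔ y = 1/3 ⇔ 1/3 = 1
¬((y + z) ⇔ y) = ¬1 = 0
((z ⇔ y) ⇒ (y + (x ⇒ z))) ⇒ ¬((y + z) ⇔ y) = 1 ⇒ 0 = 0
((¬(z + z) ⇒ x) + (x + x)) ⇔ (((z ⇔ y) ⇒ (y + (x ⇒ z))) ⇒ ¬((y + z) ⇔ y)) = 2/3 ⇔ 0 = 1/3
x + z = 1/3 + 1/3 = 1/3
¬y = ¬1/3 = 2/3
(x + z) ⇒ ¬y = 1/3 ⇒ 2/3 = 1
¬z = ¬1/3 = 2/3
y ⇔ ¬z = 1/3 ⇔ 2/3 = 2/3
((x + z) ⇒ ¬y) ⇔ (y ⇔ ¬z) = 1 ⇔ 2/3 = 2/3
x + y = 1/3 + 1/3 = 1/3
(x + y) ⇒ z = 1/3 ⇒ 1/3 = 1
(((x + z) ⇒ ¬y) ⇔ (y ⇔ ¬z)) ⇒ ((x + y) ⇒ z) = 2/3 ⇒ 1 = 1
(((¬(z + z) ⇒ x) + (x + x)) ⇔ (((z ⇔ y) ⇒ (y + (x ⇒ z))) ⇒ ¬((y + z) ⇔ y))) + ((((x + z) ⇒ ¬y) ⇔ (y ⇔ ¬z)) ⇒ ((x + y) ⇒ z)) = 1/3 + 1 = 1
(¬(((z + x) + (z ⇒ y)) ⇔ (¬(y ⇒ z) + ¬¬y)) ⇒ ¬¬((z ⇔ (z + z)) + (y + x))) ⇒ ((((¬(z + z) ⇒ x) + (x + x)) ⇔ (((z ⇔ y) ⇒ (y + (x ⇒ z))) ⇒ ¬((y + z) ⇔ y))) + ((((x + z) ⇒ ¬y) ⇔ (y ⇔ ¬z)) ⇒ ((x + y) ⇒ z))) = 1 ⇒ 1 = 1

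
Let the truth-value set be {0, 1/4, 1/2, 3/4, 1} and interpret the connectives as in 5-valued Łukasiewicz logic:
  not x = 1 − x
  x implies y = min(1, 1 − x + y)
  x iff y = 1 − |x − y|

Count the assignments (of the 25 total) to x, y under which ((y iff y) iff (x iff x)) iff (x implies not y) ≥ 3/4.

19

value 1: 15 assignments (counts)
value 3/4: 4 assignments (counts)
value 1/2: 3 assignments
value 1/4: 2 assignments
value 0: 1 assignment
So 19 of the 25 assignments meet the threshold.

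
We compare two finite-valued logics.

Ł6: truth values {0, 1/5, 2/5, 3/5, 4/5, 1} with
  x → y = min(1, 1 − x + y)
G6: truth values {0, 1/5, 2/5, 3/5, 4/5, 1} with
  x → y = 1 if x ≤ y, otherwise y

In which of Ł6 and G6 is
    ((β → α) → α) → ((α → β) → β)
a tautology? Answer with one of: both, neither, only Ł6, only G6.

only Ł6

In Ł6: every assignment gives 1 — tautology.
In G6: at α = 0, β = 1/5 the value is 1/5 — not a tautology.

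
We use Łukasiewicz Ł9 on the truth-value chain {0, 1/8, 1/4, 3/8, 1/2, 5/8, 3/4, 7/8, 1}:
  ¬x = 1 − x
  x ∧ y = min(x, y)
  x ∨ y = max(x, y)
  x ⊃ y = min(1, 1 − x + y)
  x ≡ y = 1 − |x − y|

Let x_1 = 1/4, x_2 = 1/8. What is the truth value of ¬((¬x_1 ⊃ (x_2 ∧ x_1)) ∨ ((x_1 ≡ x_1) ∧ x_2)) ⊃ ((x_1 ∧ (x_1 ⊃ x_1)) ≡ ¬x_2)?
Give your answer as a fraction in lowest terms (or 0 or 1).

¬x_1 = ¬1/4 = 3/4
x_2 ∧ x_1 = 1/8 ∧ 1/4 = 1/8
¬x_1 ⊃ (x_2 ∧ x_1) = 3/4 ⊃ 1/8 = 3/8
x_1 ≡ x_1 = 1/4 ≡ 1/4 = 1
(x_1 ≡ x_1) ∧ x_2 = 1 ∧ 1/8 = 1/8
(¬x_1 ⊃ (x_2 ∧ x_1)) ∨ ((x_1 ≡ x_1) ∧ x_2) = 3/8 ∨ 1/8 = 3/8
¬((¬x_1 ⊃ (x_2 ∧ x_1)) ∨ ((x_1 ≡ x_1) ∧ x_2)) = ¬3/8 = 5/8
x_1 ⊃ x_1 = 1/4 ⊃ 1/4 = 1
x_1 ∧ (x_1 ⊃ x_1) = 1/4 ∧ 1 = 1/4
¬x_2 = ¬1/8 = 7/8
(x_1 ∧ (x_1 ⊃ x_1)) ≡ ¬x_2 = 1/4 ≡ 7/8 = 3/8
¬((¬x_1 ⊃ (x_2 ∧ x_1)) ∨ ((x_1 ≡ x_1) ∧ x_2)) ⊃ ((x_1 ∧ (x_1 ⊃ x_1)) ≡ ¬x_2) = 5/8 ⊃ 3/8 = 3/4

3/4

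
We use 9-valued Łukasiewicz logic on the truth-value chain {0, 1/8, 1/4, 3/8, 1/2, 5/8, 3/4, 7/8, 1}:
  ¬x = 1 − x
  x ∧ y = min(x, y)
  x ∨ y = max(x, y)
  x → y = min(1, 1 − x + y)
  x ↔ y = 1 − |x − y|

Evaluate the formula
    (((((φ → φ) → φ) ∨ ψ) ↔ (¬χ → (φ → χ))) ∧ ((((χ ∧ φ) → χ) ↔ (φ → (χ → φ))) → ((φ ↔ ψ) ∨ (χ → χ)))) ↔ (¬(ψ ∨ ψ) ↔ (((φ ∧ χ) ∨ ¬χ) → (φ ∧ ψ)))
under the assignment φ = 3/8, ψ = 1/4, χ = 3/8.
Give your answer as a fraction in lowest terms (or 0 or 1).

φ → φ = 3/8 → 3/8 = 1
(φ → φ) → φ = 1 → 3/8 = 3/8
((φ → φ) → φ) ∨ ψ = 3/8 ∨ 1/4 = 3/8
¬χ = ¬3/8 = 5/8
φ → χ = 3/8 → 3/8 = 1
¬χ → (φ → χ) = 5/8 → 1 = 1
(((φ → φ) → φ) ∨ ψ) ↔ (¬χ → (φ → χ)) = 3/8 ↔ 1 = 3/8
χ ∧ φ = 3/8 ∧ 3/8 = 3/8
(χ ∧ φ) → χ = 3/8 → 3/8 = 1
χ → φ = 3/8 → 3/8 = 1
φ → (χ → φ) = 3/8 → 1 = 1
((χ ∧ φ) → χ) ↔ (φ → (χ → φ)) = 1 ↔ 1 = 1
φ ↔ ψ = 3/8 ↔ 1/4 = 7/8
χ → χ = 3/8 → 3/8 = 1
(φ ↔ ψ) ∨ (χ → χ) = 7/8 ∨ 1 = 1
(((χ ∧ φ) → χ) ↔ (φ → (χ → φ))) → ((φ ↔ ψ) ∨ (χ → χ)) = 1 → 1 = 1
((((φ → φ) → φ) ∨ ψ) ↔ (¬χ → (φ → χ))) ∧ ((((χ ∧ φ) → χ) ↔ (φ → (χ → φ))) → ((φ ↔ ψ) ∨ (χ → χ))) = 3/8 ∧ 1 = 3/8
ψ ∨ ψ = 1/4 ∨ 1/4 = 1/4
¬(ψ ∨ ψ) = ¬1/4 = 3/4
φ ∧ χ = 3/8 ∧ 3/8 = 3/8
¬χ = ¬3/8 = 5/8
(φ ∧ χ) ∨ ¬χ = 3/8 ∨ 5/8 = 5/8
φ ∧ ψ = 3/8 ∧ 1/4 = 1/4
((φ ∧ χ) ∨ ¬χ) → (φ ∧ ψ) = 5/8 → 1/4 = 5/8
¬(ψ ∨ ψ) ↔ (((φ ∧ χ) ∨ ¬χ) → (φ ∧ ψ)) = 3/4 ↔ 5/8 = 7/8
(((((φ → φ) → φ) ∨ ψ) ↔ (¬χ → (φ → χ))) ∧ ((((χ ∧ φ) → χ) ↔ (φ → (χ → φ))) → ((φ ↔ ψ) ∨ (χ → χ)))) ↔ (¬(ψ ∨ ψ) ↔ (((φ ∧ χ) ∨ ¬χ) → (φ ∧ ψ))) = 3/8 ↔ 7/8 = 1/2

1/2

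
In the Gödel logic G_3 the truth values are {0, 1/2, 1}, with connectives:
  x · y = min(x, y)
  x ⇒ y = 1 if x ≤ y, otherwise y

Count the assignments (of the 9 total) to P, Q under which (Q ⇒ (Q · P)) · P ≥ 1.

3

P = 0, Q = 0 ↦ 0  <
P = 0, Q = 1/2 ↦ 0  <
P = 0, Q = 1 ↦ 0  <
P = 1/2, Q = 0 ↦ 1/2  <
P = 1/2, Q = 1/2 ↦ 1/2  <
P = 1/2, Q = 1 ↦ 1/2  <
P = 1, Q = 0 ↦ 1  ≥
P = 1, Q = 1/2 ↦ 1  ≥
P = 1, Q = 1 ↦ 1  ≥
So 3 of the 9 assignments meet the threshold.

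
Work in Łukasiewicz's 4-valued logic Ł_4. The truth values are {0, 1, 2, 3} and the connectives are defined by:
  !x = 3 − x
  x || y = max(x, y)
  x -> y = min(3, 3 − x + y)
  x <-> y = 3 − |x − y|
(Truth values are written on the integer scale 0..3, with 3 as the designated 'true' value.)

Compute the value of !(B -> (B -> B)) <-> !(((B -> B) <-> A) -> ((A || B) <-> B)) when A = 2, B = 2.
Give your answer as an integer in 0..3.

B -> B = 2 -> 2 = 3
B -> (B -> B) = 2 -> 3 = 3
!(B -> (B -> B)) = !3 = 0
B -> B = 2 -> 2 = 3
(B -> B) <-> A = 3 <-> 2 = 2
A || B = 2 || 2 = 2
(A || B) <-> B = 2 <-> 2 = 3
((B -> B) <-> A) -> ((A || B) <-> B) = 2 -> 3 = 3
!(((B -> B) <-> A) -> ((A || B) <-> B)) = !3 = 0
!(B -> (B -> B)) <-> !(((B -> B) <-> A) -> ((A || B) <-> B)) = 0 <-> 0 = 3

3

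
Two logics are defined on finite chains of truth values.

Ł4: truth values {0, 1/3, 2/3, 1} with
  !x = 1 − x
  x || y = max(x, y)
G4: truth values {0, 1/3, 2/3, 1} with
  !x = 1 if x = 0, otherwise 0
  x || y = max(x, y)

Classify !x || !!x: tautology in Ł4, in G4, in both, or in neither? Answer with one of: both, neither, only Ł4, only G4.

only G4

In Ł4: at x = 1/3 the value is 2/3 — not a tautology.
In G4: every assignment gives 1 — tautology.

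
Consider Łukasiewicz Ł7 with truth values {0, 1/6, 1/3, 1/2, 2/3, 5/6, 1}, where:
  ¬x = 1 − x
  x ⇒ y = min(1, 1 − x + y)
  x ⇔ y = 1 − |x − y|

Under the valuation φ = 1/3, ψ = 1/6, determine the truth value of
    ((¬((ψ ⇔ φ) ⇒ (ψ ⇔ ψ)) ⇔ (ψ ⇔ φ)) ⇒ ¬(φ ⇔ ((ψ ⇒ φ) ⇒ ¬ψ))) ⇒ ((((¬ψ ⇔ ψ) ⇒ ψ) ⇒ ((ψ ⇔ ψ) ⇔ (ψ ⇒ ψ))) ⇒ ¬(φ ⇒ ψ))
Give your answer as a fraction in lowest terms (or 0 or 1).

1/6

ψ ⇔ φ = 1/6 ⇔ 1/3 = 5/6
ψ ⇔ ψ = 1/6 ⇔ 1/6 = 1
(ψ ⇔ φ) ⇒ (ψ ⇔ ψ) = 5/6 ⇒ 1 = 1
¬((ψ ⇔ φ) ⇒ (ψ ⇔ ψ)) = ¬1 = 0
ψ ⇔ φ = 1/6 ⇔ 1/3 = 5/6
¬((ψ ⇔ φ) ⇒ (ψ ⇔ ψ)) ⇔ (ψ ⇔ φ) = 0 ⇔ 5/6 = 1/6
ψ ⇒ φ = 1/6 ⇒ 1/3 = 1
¬ψ = ¬1/6 = 5/6
(ψ ⇒ φ) ⇒ ¬ψ = 1 ⇒ 5/6 = 5/6
φ ⇔ ((ψ ⇒ φ) ⇒ ¬ψ) = 1/3 ⇔ 5/6 = 1/2
¬(φ ⇔ ((ψ ⇒ φ) ⇒ ¬ψ)) = ¬1/2 = 1/2
(¬((ψ ⇔ φ) ⇒ (ψ ⇔ ψ)) ⇔ (ψ ⇔ φ)) ⇒ ¬(φ ⇔ ((ψ ⇒ φ) ⇒ ¬ψ)) = 1/6 ⇒ 1/2 = 1
¬ψ = ¬1/6 = 5/6
¬ψ ⇔ ψ = 5/6 ⇔ 1/6 = 1/3
(¬ψ ⇔ ψ) ⇒ ψ = 1/3 ⇒ 1/6 = 5/6
ψ ⇔ ψ = 1/6 ⇔ 1/6 = 1
ψ ⇒ ψ = 1/6 ⇒ 1/6 = 1
(ψ ⇔ ψ) ⇔ (ψ ⇒ ψ) = 1 ⇔ 1 = 1
((¬ψ ⇔ ψ) ⇒ ψ) ⇒ ((ψ ⇔ ψ) ⇔ (ψ ⇒ ψ)) = 5/6 ⇒ 1 = 1
φ ⇒ ψ = 1/3 ⇒ 1/6 = 5/6
¬(φ ⇒ ψ) = ¬5/6 = 1/6
(((¬ψ ⇔ ψ) ⇒ ψ) ⇒ ((ψ ⇔ ψ) ⇔ (ψ ⇒ ψ))) ⇒ ¬(φ ⇒ ψ) = 1 ⇒ 1/6 = 1/6
((¬((ψ ⇔ φ) ⇒ (ψ ⇔ ψ)) ⇔ (ψ ⇔ φ)) ⇒ ¬(φ ⇔ ((ψ ⇒ φ) ⇒ ¬ψ))) ⇒ ((((¬ψ ⇔ ψ) ⇒ ψ) ⇒ ((ψ ⇔ ψ) ⇔ (ψ ⇒ ψ))) ⇒ ¬(φ ⇒ ψ)) = 1 ⇒ 1/6 = 1/6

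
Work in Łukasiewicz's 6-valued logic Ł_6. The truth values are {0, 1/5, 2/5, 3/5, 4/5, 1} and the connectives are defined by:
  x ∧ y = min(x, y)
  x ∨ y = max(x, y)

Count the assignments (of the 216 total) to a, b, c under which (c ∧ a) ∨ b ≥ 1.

41

value 1: 41 assignments (counts)
value 4/5: 47 assignments
value 3/5: 47 assignments
value 2/5: 41 assignments
value 1/5: 29 assignments
value 0: 11 assignments
So 41 of the 216 assignments meet the threshold.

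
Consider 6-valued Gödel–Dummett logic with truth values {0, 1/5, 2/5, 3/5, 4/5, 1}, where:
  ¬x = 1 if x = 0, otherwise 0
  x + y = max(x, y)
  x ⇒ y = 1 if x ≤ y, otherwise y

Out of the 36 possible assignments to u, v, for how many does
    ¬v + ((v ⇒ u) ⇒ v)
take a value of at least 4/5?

24

value 1: 22 assignments (counts)
value 4/5: 2 assignments (counts)
value 3/5: 3 assignments
value 2/5: 4 assignments
value 1/5: 5 assignments
So 24 of the 36 assignments meet the threshold.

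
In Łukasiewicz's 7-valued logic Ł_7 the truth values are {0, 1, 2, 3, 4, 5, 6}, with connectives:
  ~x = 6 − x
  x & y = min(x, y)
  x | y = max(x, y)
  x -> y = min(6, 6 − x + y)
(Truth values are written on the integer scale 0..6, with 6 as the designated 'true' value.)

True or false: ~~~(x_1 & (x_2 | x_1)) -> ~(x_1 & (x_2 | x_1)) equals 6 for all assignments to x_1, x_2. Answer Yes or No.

At x_1 = 1, x_2 = 3, for instance:
x_2 | x_1 = 3 | 1 = 3
x_1 & (x_2 | x_1) = 1 & 3 = 1
~(x_1 & (x_2 | x_1)) = ~1 = 5
~~(x_1 & (x_2 | x_1)) = ~5 = 1
~~~(x_1 & (x_2 | x_1)) = ~1 = 5
~~~(x_1 & (x_2 | x_1)) -> ~(x_1 & (x_2 | x_1)) = 5 -> 5 = 6
and checking the remaining 48 assignments likewise gives ≥ 6 in every case.

Yes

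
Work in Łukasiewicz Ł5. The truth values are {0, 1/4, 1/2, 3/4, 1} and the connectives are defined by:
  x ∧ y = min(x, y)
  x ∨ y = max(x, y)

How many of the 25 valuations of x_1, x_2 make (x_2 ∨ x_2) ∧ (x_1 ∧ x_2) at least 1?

1

value 1: 1 assignment (counts)
value 3/4: 3 assignments
value 1/2: 5 assignments
value 1/4: 7 assignments
value 0: 9 assignments
So 1 of the 25 assignments meets the threshold.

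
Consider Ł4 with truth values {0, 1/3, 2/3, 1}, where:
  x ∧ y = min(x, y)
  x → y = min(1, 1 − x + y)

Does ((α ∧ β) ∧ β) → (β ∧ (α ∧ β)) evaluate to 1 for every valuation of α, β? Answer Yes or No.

α = 0, β = 0 ↦ 1
α = 0, β = 1/3 ↦ 1
α = 0, β = 2/3 ↦ 1
α = 0, β = 1 ↦ 1
α = 1/3, β = 0 ↦ 1
α = 1/3, β = 1/3 ↦ 1
α = 1/3, β = 2/3 ↦ 1
α = 1/3, β = 1 ↦ 1
α = 2/3, β = 0 ↦ 1
α = 2/3, β = 1/3 ↦ 1
α = 2/3, β = 2/3 ↦ 1
α = 2/3, β = 1 ↦ 1
α = 1, β = 0 ↦ 1
α = 1, β = 1/3 ↦ 1
α = 1, β = 2/3 ↦ 1
α = 1, β = 1 ↦ 1
Every assignment gives a value ≥ 1.

Yes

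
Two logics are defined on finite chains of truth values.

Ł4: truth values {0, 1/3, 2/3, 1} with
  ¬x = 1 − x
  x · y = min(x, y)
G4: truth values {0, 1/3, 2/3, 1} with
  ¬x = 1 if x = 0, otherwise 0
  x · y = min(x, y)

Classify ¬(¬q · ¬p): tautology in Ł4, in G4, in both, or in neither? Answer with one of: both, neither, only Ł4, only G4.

In Ł4: at p = 0, q = 0 the value is 0 — not a tautology.
In G4: at p = 0, q = 0 the value is 0 — not a tautology.

neither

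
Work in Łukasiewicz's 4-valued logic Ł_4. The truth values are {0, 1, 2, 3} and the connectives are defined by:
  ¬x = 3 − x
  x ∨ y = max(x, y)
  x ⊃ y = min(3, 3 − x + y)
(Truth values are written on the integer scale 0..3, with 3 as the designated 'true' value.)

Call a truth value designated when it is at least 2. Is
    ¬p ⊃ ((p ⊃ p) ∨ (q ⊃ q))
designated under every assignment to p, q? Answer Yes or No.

Yes

p = 0, q = 0 ↦ 3
p = 0, q = 1 ↦ 3
p = 0, q = 2 ↦ 3
p = 0, q = 3 ↦ 3
p = 1, q = 0 ↦ 3
p = 1, q = 1 ↦ 3
p = 1, q = 2 ↦ 3
p = 1, q = 3 ↦ 3
p = 2, q = 0 ↦ 3
p = 2, q = 1 ↦ 3
p = 2, q = 2 ↦ 3
p = 2, q = 3 ↦ 3
p = 3, q = 0 ↦ 3
p = 3, q = 1 ↦ 3
p = 3, q = 2 ↦ 3
p = 3, q = 3 ↦ 3
Every assignment gives a value ≥ 2.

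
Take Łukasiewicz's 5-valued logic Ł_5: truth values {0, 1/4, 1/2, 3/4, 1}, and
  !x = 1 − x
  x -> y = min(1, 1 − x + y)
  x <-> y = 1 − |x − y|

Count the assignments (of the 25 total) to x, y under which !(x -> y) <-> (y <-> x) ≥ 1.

value 1: 4 assignments (counts)
value 3/4: 2 assignments
value 1/2: 9 assignments
value 1/4: 4 assignments
value 0: 6 assignments
So 4 of the 25 assignments meet the threshold.

4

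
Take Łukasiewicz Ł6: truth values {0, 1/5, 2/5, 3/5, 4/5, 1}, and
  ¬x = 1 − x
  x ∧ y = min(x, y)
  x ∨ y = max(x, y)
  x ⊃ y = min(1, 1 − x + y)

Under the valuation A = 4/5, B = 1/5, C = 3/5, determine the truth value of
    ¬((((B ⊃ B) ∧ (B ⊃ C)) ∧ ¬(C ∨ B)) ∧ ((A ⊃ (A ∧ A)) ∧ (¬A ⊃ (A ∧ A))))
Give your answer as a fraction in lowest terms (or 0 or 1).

B ⊃ B = 1/5 ⊃ 1/5 = 1
B ⊃ C = 1/5 ⊃ 3/5 = 1
(B ⊃ B) ∧ (B ⊃ C) = 1 ∧ 1 = 1
C ∨ B = 3/5 ∨ 1/5 = 3/5
¬(C ∨ B) = ¬3/5 = 2/5
((B ⊃ B) ∧ (B ⊃ C)) ∧ ¬(C ∨ B) = 1 ∧ 2/5 = 2/5
A ∧ A = 4/5 ∧ 4/5 = 4/5
A ⊃ (A ∧ A) = 4/5 ⊃ 4/5 = 1
¬A = ¬4/5 = 1/5
A ∧ A = 4/5 ∧ 4/5 = 4/5
¬A ⊃ (A ∧ A) = 1/5 ⊃ 4/5 = 1
(A ⊃ (A ∧ A)) ∧ (¬A ⊃ (A ∧ A)) = 1 ∧ 1 = 1
(((B ⊃ B) ∧ (B ⊃ C)) ∧ ¬(C ∨ B)) ∧ ((A ⊃ (A ∧ A)) ∧ (¬A ⊃ (A ∧ A))) = 2/5 ∧ 1 = 2/5
¬((((B ⊃ B) ∧ (B ⊃ C)) ∧ ¬(C ∨ B)) ∧ ((A ⊃ (A ∧ A)) ∧ (¬A ⊃ (A ∧ A)))) = ¬2/5 = 3/5

3/5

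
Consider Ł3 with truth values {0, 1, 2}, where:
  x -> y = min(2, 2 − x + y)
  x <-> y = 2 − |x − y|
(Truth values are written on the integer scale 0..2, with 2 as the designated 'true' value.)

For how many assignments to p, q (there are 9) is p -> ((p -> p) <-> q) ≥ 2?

6

p = 0, q = 0 ↦ 2  ≥
p = 0, q = 1 ↦ 2  ≥
p = 0, q = 2 ↦ 2  ≥
p = 1, q = 0 ↦ 1  <
p = 1, q = 1 ↦ 2  ≥
p = 1, q = 2 ↦ 2  ≥
p = 2, q = 0 ↦ 0  <
p = 2, q = 1 ↦ 1  <
p = 2, q = 2 ↦ 2  ≥
So 6 of the 9 assignments meet the threshold.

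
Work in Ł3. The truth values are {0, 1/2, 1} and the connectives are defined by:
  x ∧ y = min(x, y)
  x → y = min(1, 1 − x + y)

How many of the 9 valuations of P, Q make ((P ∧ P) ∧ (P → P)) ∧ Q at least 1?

P = 0, Q = 0 ↦ 0  <
P = 0, Q = 1/2 ↦ 0  <
P = 0, Q = 1 ↦ 0  <
P = 1/2, Q = 0 ↦ 0  <
P = 1/2, Q = 1/2 ↦ 1/2  <
P = 1/2, Q = 1 ↦ 1/2  <
P = 1, Q = 0 ↦ 0  <
P = 1, Q = 1/2 ↦ 1/2  <
P = 1, Q = 1 ↦ 1  ≥
So 1 of the 9 assignments meets the threshold.

1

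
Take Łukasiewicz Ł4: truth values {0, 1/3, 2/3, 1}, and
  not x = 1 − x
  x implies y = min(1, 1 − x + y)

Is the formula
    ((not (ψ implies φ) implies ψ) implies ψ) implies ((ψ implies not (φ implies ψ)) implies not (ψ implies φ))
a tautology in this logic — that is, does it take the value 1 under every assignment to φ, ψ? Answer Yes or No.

No

Counterexample: take φ = 2/3, ψ = 1/3.
ψ implies φ = 1/3 implies 2/3 = 1
not (ψ implies φ) = not 1 = 0
not (ψ implies φ) implies ψ = 0 implies 1/3 = 1
(not (ψ implies φ) implies ψ) implies ψ = 1 implies 1/3 = 1/3
φ implies ψ = 2/3 implies 1/3 = 2/3
not (φ implies ψ) = not 2/3 = 1/3
ψ implies not (φ implies ψ) = 1/3 implies 1/3 = 1
ψ implies φ = 1/3 implies 2/3 = 1
not (ψ implies φ) = not 1 = 0
(ψ implies not (φ implies ψ)) implies not (ψ implies φ) = 1 implies 0 = 0
((not (ψ implies φ) implies ψ) implies ψ) implies ((ψ implies not (φ implies ψ)) implies not (ψ implies φ)) = 1/3 implies 0 = 2/3
This gives 2/3 ≠ 1.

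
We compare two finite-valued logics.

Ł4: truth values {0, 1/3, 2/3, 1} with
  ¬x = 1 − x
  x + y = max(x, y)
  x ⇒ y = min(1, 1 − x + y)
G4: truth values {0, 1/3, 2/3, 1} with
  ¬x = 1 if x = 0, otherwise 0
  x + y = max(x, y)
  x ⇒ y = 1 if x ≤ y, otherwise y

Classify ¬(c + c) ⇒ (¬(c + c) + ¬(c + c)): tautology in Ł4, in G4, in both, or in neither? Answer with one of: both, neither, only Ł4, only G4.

In Ł4: every assignment gives 1 — tautology.
In G4: every assignment gives 1 — tautology.

both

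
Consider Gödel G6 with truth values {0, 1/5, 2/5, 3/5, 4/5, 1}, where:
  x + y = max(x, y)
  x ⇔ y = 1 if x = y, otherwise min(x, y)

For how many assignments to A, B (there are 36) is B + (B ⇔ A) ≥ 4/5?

16

value 1: 11 assignments (counts)
value 4/5: 5 assignments (counts)
value 3/5: 5 assignments
value 2/5: 5 assignments
value 1/5: 5 assignments
value 0: 5 assignments
So 16 of the 36 assignments meet the threshold.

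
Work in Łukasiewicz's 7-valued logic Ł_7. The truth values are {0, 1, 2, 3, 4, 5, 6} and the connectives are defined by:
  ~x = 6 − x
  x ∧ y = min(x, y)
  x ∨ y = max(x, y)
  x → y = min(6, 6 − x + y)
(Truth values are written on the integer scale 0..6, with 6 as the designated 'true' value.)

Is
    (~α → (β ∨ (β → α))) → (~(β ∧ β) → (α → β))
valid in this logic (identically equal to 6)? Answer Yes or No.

Counterexample: take α = 1, β = 0.
~α = ~1 = 5
β → α = 0 → 1 = 6
β ∨ (β → α) = 0 ∨ 6 = 6
~α → (β ∨ (β → α)) = 5 → 6 = 6
β ∧ β = 0 ∧ 0 = 0
~(β ∧ β) = ~0 = 6
α → β = 1 → 0 = 5
~(β ∧ β) → (α → β) = 6 → 5 = 5
(~α → (β ∨ (β → α))) → (~(β ∧ β) → (α → β)) = 6 → 5 = 5
This gives 5 ≠ 6.

No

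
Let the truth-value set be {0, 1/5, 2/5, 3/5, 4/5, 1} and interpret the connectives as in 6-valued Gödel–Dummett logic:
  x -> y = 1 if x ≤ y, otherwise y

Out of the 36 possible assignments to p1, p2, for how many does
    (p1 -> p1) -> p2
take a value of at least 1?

value 1: 6 assignments (counts)
value 4/5: 6 assignments
value 3/5: 6 assignments
value 2/5: 6 assignments
value 1/5: 6 assignments
value 0: 6 assignments
So 6 of the 36 assignments meet the threshold.

6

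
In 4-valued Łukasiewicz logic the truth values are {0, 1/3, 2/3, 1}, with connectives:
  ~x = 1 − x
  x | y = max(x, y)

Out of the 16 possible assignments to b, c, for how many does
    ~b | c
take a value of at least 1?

b = 0, c = 0 ↦ 1  ≥
b = 0, c = 1/3 ↦ 1  ≥
b = 0, c = 2/3 ↦ 1  ≥
b = 0, c = 1 ↦ 1  ≥
b = 1/3, c = 0 ↦ 2/3  <
b = 1/3, c = 1/3 ↦ 2/3  <
b = 1/3, c = 2/3 ↦ 2/3  <
b = 1/3, c = 1 ↦ 1  ≥
b = 2/3, c = 0 ↦ 1/3  <
b = 2/3, c = 1/3 ↦ 1/3  <
b = 2/3, c = 2/3 ↦ 2/3  <
b = 2/3, c = 1 ↦ 1  ≥
b = 1, c = 0 ↦ 0  <
b = 1, c = 1/3 ↦ 1/3  <
b = 1, c = 2/3 ↦ 2/3  <
b = 1, c = 1 ↦ 1  ≥
So 7 of the 16 assignments meet the threshold.

7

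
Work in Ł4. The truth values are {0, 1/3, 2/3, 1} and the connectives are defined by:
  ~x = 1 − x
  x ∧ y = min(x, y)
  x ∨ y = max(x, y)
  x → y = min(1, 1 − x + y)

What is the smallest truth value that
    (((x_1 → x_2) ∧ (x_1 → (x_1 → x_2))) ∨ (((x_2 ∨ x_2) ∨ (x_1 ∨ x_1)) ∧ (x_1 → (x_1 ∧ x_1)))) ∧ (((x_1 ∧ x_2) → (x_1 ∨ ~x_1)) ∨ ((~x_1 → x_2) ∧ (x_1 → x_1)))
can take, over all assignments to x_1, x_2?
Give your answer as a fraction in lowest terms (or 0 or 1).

Take x_1 = 1/3, x_2 = 0:
x_1 → x_2 = 1/3 → 0 = 2/3
x_1 → x_2 = 1/3 → 0 = 2/3
x_1 → (x_1 → x_2) = 1/3 → 2/3 = 1
(x_1 → x_2) ∧ (x_1 → (x_1 → x_2)) = 2/3 ∧ 1 = 2/3
x_2 ∨ x_2 = 0 ∨ 0 = 0
x_1 ∨ x_1 = 1/3 ∨ 1/3 = 1/3
(x_2 ∨ x_2) ∨ (x_1 ∨ x_1) = 0 ∨ 1/3 = 1/3
x_1 ∧ x_1 = 1/3 ∧ 1/3 = 1/3
x_1 → (x_1 ∧ x_1) = 1/3 → 1/3 = 1
((x_2 ∨ x_2) ∨ (x_1 ∨ x_1)) ∧ (x_1 → (x_1 ∧ x_1)) = 1/3 ∧ 1 = 1/3
((x_1 → x_2) ∧ (x_1 → (x_1 → x_2))) ∨ (((x_2 ∨ x_2) ∨ (x_1 ∨ x_1)) ∧ (x_1 → (x_1 ∧ x_1))) = 2/3 ∨ 1/3 = 2/3
x_1 ∧ x_2 = 1/3 ∧ 0 = 0
~x_1 = ~1/3 = 2/3
x_1 ∨ ~x_1 = 1/3 ∨ 2/3 = 2/3
(x_1 ∧ x_2) → (x_1 ∨ ~x_1) = 0 → 2/3 = 1
~x_1 = ~1/3 = 2/3
~x_1 → x_2 = 2/3 → 0 = 1/3
x_1 → x_1 = 1/3 → 1/3 = 1
(~x_1 → x_2) ∧ (x_1 → x_1) = 1/3 ∧ 1 = 1/3
((x_1 ∧ x_2) → (x_1 ∨ ~x_1)) ∨ ((~x_1 → x_2) ∧ (x_1 → x_1)) = 1 ∨ 1/3 = 1
(((x_1 → x_2) ∧ (x_1 → (x_1 → x_2))) ∨ (((x_2 ∨ x_2) ∨ (x_1 ∨ x_1)) ∧ (x_1 → (x_1 ∧ x_1)))) ∧ (((x_1 ∧ x_2) → (x_1 ∨ ~x_1)) ∨ ((~x_1 → x_2) ∧ (x_1 → x_1))) = 2/3 ∧ 1 = 2/3
No assignment yields a value below 2/3, so this is the minimum.

2/3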